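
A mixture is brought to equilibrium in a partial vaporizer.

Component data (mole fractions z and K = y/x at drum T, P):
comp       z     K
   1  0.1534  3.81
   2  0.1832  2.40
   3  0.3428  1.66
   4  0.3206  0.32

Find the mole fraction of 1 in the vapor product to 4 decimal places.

y_1 = 0.1940

Material balance + equilibrium reduce to Σ zᵢ(Kᵢ−1)/(1+β(Kᵢ−1)) = 0.
Check two-phase: ΣzᵢKᵢ = 1.6958 > 1 and Σzᵢ/Kᵢ = 1.3250 > 1, so g(0) = 0.6958 > 0 and g(1) = -0.3250 < 0.
Iterate (Newton) starting at β = 0.31:
  β = 0.3100: g = 0.32081, g' = -0.8615 → β = 0.6824
  β = 0.6824: g = 0.02816, g' = -0.8232 → β = 0.7166
  β = 0.7166: g = -0.00053, g' = -0.8556 → β = 0.7160
Converged at β = 0.7160.
Compositions from xᵢ = zᵢ/(1+β(Kᵢ−1)), yᵢ = Kᵢxᵢ:
  1: x = 0.0509, y = 0.1940
  2: x = 0.0915, y = 0.2196
  3: x = 0.2328, y = 0.3864
  4: x = 0.6248, y = 0.1999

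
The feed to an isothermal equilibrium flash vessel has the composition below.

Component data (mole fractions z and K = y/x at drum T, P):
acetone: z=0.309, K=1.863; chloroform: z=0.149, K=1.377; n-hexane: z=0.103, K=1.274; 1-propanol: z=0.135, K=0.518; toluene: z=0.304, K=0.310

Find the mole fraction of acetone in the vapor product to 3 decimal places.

y_acetone = 0.499

Rachford–Rice: g(V/F) = Σ zᵢ(Kᵢ−1)/(1+V/F(Kᵢ−1)) = 0.
g(0) = ΣzᵢKᵢ − 1 = 0.076 and g(1) = 1 − Σzᵢ/Kᵢ = -0.596, so a root lies in (0, 1).
Newton iteration, V/F⁰ = 0.58:
  V/F = 0.580: g = -0.1919, g' = -0.585 → V/F = 0.252
  V/F = 0.252: g = -0.0312, g' = -0.432 → V/F = 0.180
  V/F = 0.180: g = -0.0003, g' = -0.424 → V/F = 0.179
Converged at V/F = 0.179.
Compositions from xᵢ = zᵢ/(1+V/F(Kᵢ−1)), yᵢ = Kᵢxᵢ:
  acetone: x = 0.268, y = 0.499
  chloroform: x = 0.140, y = 0.192
  n-hexane: x = 0.098, y = 0.125
  1-propanol: x = 0.148, y = 0.077
  toluene: x = 0.347, y = 0.108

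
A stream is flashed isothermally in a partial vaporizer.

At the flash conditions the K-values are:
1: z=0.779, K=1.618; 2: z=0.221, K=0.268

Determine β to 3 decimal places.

Newton–Raphson from β = 0.49:
  β = 0.490: g = 0.1173, g' = -0.463 → β = 0.743
  β = 0.743: g = -0.0249, g' = -0.709 → β = 0.708
  β = 0.708: g = -0.0010, g' = -0.654 → β = 0.707
Converged at β = 0.707.

β = 0.707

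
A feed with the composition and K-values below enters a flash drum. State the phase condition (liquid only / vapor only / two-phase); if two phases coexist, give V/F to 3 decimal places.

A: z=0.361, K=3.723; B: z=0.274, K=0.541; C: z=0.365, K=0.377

ΣzᵢKᵢ = 1.630; Σzᵢ/Kᵢ = 1.572.
Both exceed 1, so a two-phase solution exists.
Material balance + equilibrium reduce to Σ zᵢ(Kᵢ−1)/(1+ψ(Kᵢ−1)) = 0.
Newton iteration, ψ⁰ = 0.49:
  ψ = 0.490: g = -0.0685, g' = -0.881 → ψ = 0.412
  ψ = 0.412: g = 0.0020, g' = -0.938 → ψ = 0.414
Converged at ψ = 0.414.

two-phase, V/F = 0.414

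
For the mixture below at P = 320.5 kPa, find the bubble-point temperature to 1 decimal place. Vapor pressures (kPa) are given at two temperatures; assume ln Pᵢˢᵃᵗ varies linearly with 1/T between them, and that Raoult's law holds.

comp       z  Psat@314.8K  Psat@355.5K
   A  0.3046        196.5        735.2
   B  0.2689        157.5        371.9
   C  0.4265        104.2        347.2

T = 341.0 K

Bubble-point temperature: ΣzᵢPᵢˢᵃᵗ(T) = P. Interpolate ln Pᵢˢᵃᵗ = aᵢ + bᵢ/T.
  T = 314.8 K: ΣzᵢPᵢˢᵃᵗ = 146.65 kPa
  T = 355.5 K: ΣzᵢPᵢˢᵃᵗ = 472.03 kPa
  T = 335.1 K: ΣzᵢPᵢˢᵃᵗ = 271.06 kPa
  T = 345.3 K: ΣzᵢPᵢˢᵃᵗ = 360.31 kPa
  T = 340.2 K: ΣzᵢPᵢˢᵃᵗ = 313.11 kPa
  T = 342.8 K: ΣzᵢPᵢˢᵃᵗ = 336.50 kPa
Interpolating between 340.2 K and 342.8 K gives T ≈ 341.0 K.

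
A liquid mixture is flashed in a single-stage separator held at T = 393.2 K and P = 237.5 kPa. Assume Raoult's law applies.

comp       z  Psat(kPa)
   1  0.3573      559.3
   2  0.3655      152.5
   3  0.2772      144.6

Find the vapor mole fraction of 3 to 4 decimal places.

Raoult's law: Kᵢ = Pᵢˢᵃᵗ/P = Pᵢˢᵃᵗ/237.5.
  K_1 = 559.3/237.5 = 2.354947, K_2 = 152.5/237.5 = 0.642105, K_3 = 144.6/237.5 = 0.608842
Newton iteration, V/F⁰ = 0.46:
  V/F = 0.4600: g = 0.00943, g' = -0.3791 → V/F = 0.4849
  V/F = 0.4849: g = 0.00009, g' = -0.3720 → V/F = 0.4851
Converged at V/F = 0.4851.
Compositions from xᵢ = zᵢ/(1+V/F(Kᵢ−1)), yᵢ = Kᵢxᵢ:
  1: x = 0.2156, y = 0.5077
  2: x = 0.4423, y = 0.2840
  3: x = 0.3421, y = 0.2083

y_3 = 0.2083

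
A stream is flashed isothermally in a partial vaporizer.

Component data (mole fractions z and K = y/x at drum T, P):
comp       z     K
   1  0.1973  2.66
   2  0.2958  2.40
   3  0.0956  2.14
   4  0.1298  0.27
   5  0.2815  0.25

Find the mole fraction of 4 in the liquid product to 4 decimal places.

Let β = V/F and solve Σ zᵢ(Kᵢ−1)/(1+β(Kᵢ−1)) = 0.
Feasibility: ΣzᵢKᵢ = 1.5447, Σzᵢ/Kᵢ = 1.8488 — both > 1, two phases present.
Iterate (Newton) starting at β = 0.5:
  β = 0.5000: g = 0.00497, g' = -0.9903 → β = 0.5050
Converged at β = 0.5050.
Compositions from xᵢ = zᵢ/(1+β(Kᵢ−1)), yᵢ = Kᵢxᵢ:
  1: x = 0.1073, y = 0.2855
  2: x = 0.1733, y = 0.4159
  3: x = 0.0607, y = 0.1298
  4: x = 0.2056, y = 0.0555
  5: x = 0.4531, y = 0.1133

x_4 = 0.2056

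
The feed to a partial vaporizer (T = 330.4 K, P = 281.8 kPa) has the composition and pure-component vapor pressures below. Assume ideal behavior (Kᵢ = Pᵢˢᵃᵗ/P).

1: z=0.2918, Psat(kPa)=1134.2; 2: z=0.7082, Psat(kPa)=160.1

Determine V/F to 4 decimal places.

Raoult's law: Kᵢ = Pᵢˢᵃᵗ/P = Pᵢˢᵃᵗ/281.8.
  K_1 = 1134.2/281.8 = 4.024840, K_2 = 160.1/281.8 = 0.568133
Rachford–Rice: g(V/F) = Σ zᵢ(Kᵢ−1)/(1+V/F(Kᵢ−1)) = 0.
Feasibility: ΣzᵢKᵢ = 1.5768, Σzᵢ/Kᵢ = 1.3190 — both > 1, two phases present.
Binary case is linear: z₁(K₁−1)(1+V/F(K₂−1)) + z₂(K₂−1)(1+V/F(K₁−1)) = 0
⇒ V/F = [z₁(K₁−1)+z₂(K₂−1)] / [−(K₁−1)(K₂−1)] = 0.57680/1.30633 = 0.4415

V/F = 0.4415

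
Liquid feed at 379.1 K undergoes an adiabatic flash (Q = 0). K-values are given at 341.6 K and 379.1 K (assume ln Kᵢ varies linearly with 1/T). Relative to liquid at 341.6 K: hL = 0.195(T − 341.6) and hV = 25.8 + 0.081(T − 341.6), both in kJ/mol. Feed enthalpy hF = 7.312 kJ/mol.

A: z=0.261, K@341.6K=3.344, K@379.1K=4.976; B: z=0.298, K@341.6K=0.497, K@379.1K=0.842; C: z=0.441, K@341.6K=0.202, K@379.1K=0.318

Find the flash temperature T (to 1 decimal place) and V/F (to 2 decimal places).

Adiabatic flash: solve Rachford–Rice at each trial T, then check hF = ψ·hV(T) + (1−ψ)·hL(T).
  T = 341.6 K: K = (3.344, 0.497, 0.202), RR gives ψ = 0.068, H_out = 1.761 kJ/mol
  T = 379.1 K: K = (4.976, 0.842, 0.318), RR gives ψ = 0.340, H_out = 14.630 kJ/mol
  T = 360.4 K: K = (4.124, 0.656, 0.257), RR gives ψ = 0.205, H_out = 8.517 kJ/mol
  T = 351.0 K: K = (3.724, 0.573, 0.228), RR gives ψ = 0.139, H_out = 5.259 kJ/mol
  T = 355.7 K: K = (3.921, 0.614, 0.242), RR gives ψ = 0.172, H_out = 6.911 kJ/mol
  T = 358.0 K: K = (4.020, 0.634, 0.249), RR gives ψ = 0.188, H_out = 7.702 kJ/mol
Linear interpolation between T = 355.7 (H_out = 6.911) and T = 358.0 (H_out = 7.702) on hF = 7.312 gives T ≈ 356.9 K, at which ψ = 0.18.

T = 356.9 K, V/F = 0.18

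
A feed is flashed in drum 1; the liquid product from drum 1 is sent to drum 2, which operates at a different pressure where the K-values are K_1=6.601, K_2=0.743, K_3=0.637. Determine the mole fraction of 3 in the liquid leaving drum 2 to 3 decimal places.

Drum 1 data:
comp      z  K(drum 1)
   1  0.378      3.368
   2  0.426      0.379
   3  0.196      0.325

x_3 (drum 2) = 0.320

Drum 1:
Let ψ₁ = V/F and solve Σ zᵢ(Kᵢ−1)/(1+ψ₁(Kᵢ−1)) = 0.
Check two-phase: ΣzᵢKᵢ = 1.498 > 1 and Σzᵢ/Kᵢ = 1.839 > 1, so g(0) = 0.498 > 0 and g(1) = -0.839 < 0.
Newton iteration, ψ₁⁰ = 0.7:
  ψ₁ = 0.700: g = -0.3820, g' = -1.135 → ψ₁ = 0.363
  ψ₁ = 0.363: g = -0.0359, g' = -1.043 → ψ₁ = 0.329
  ψ₁ = 0.329: g = 0.0006, g' = -1.077 → ψ₁ = 0.330
Converged at ψ₁ = 0.330.
Drum-1 compositions:
  1: x = 0.212, y = 0.715
  2: x = 0.536, y = 0.203
  3: x = 0.252, y = 0.082
Drum-2 feed = drum-1 liquid: z₂ = (0.2123, 0.5356, 0.2521).
Drum 2:
Rachford–Rice: g(ψ₂) = Σ zᵢ(Kᵢ−1)/(1+ψ₂(Kᵢ−1)) = 0.
Check two-phase: ΣzᵢKᵢ = 1.960 > 1 and Σzᵢ/Kᵢ = 1.149 > 1, so g(0) = 0.960 > 0 and g(1) = -0.149 < 0.
Newton iteration, ψ₂⁰ = 0.5:
  ψ₂ = 0.500: g = 0.0432, g' = -0.557 → ψ₂ = 0.577
  ψ₂ = 0.577: g = 0.0034, g' = -0.473 → ψ₂ = 0.585
Converged at ψ₂ = 0.585.
  1: x = 0.050, y = 0.328
  2: x = 0.630, y = 0.468
  3: x = 0.320, y = 0.204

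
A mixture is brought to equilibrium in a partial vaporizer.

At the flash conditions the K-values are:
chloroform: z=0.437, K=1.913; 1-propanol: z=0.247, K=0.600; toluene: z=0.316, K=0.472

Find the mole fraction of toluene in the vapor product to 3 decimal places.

y_toluene = 0.178

Material balance + equilibrium reduce to Σ zᵢ(Kᵢ−1)/(1+ψ(Kᵢ−1)) = 0.
Feasibility: ΣzᵢKᵢ = 1.133, Σzᵢ/Kᵢ = 1.310 — both > 1, two phases present.
Iterate (Newton) starting at ψ = 0.55:
  ψ = 0.550: g = -0.0962, g' = -0.401 → ψ = 0.310
  ψ = 0.310: g = -0.0015, g' = -0.399 → ψ = 0.307
Converged at ψ = 0.307.
Compositions from xᵢ = zᵢ/(1+ψ(Kᵢ−1)), yᵢ = Kᵢxᵢ:
  chloroform: x = 0.341, y = 0.653
  1-propanol: x = 0.282, y = 0.169
  toluene: x = 0.377, y = 0.178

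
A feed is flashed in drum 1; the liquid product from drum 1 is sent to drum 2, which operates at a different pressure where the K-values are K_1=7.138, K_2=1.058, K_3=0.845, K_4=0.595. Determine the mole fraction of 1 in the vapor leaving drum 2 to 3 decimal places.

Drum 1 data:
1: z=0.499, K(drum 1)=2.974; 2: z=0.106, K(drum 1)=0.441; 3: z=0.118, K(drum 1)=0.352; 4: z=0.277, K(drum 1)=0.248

Drum 1:
Newton–Raphson from ψ₁ = 0.5:
  ψ₁ = 0.500: g = -0.0334, g' = -1.067 → ψ₁ = 0.469
Converged at ψ₁ = 0.469.
Drum-1 compositions:
  1: x = 0.259, y = 0.771
  2: x = 0.144, y = 0.063
  3: x = 0.169, y = 0.060
  4: x = 0.428, y = 0.106
Drum-2 feed = drum-1 liquid: z₂ = (0.2592, 0.1436, 0.1694, 0.4277).
Drum 2:
Rachford–Rice: g(ψ₂) = Σ zᵢ(Kᵢ−1)/(1+ψ₂(Kᵢ−1)) = 0.
Check two-phase: ΣzᵢKᵢ = 2.400 > 1 and Σzᵢ/Kᵢ = 1.091 > 1, so g(0) = 1.400 > 0 and g(1) = -0.091 < 0.
Newton–Raphson from ψ₂ = 0.42:
  ψ₂ = 0.420: g = 0.2160, g' = -0.870 → ψ₂ = 0.668
  ψ₂ = 0.668: g = 0.0531, g' = -0.513 → ψ₂ = 0.772
  ψ₂ = 0.772: g = 0.0035, g' = -0.451 → ψ₂ = 0.780
Converged at ψ₂ = 0.780.
  1: x = 0.045, y = 0.320
  2: x = 0.137, y = 0.145
  3: x = 0.193, y = 0.163
  4: x = 0.625, y = 0.372

y_1 (drum 2) = 0.320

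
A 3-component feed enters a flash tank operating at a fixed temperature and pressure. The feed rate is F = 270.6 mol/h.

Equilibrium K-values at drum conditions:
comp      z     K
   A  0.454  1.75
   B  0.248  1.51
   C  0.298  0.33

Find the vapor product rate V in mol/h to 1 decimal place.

Let ψ = V/F and solve Σ zᵢ(Kᵢ−1)/(1+ψ(Kᵢ−1)) = 0.
Feasibility: ΣzᵢKᵢ = 1.267, Σzᵢ/Kᵢ = 1.327 — both > 1, two phases present.
Newton iteration, ψ⁰ = 0.5:
  ψ = 0.500: g = 0.0482, g' = -0.479 → ψ = 0.601
  ψ = 0.601: g = -0.0026, g' = -0.534 → ψ = 0.596
Converged at ψ = 0.596.
Then V = ψ·F = 0.5959·270.6 = 161.2 mol/h and L = F − V = 109.4 mol/h.

V = 161.2 mol/h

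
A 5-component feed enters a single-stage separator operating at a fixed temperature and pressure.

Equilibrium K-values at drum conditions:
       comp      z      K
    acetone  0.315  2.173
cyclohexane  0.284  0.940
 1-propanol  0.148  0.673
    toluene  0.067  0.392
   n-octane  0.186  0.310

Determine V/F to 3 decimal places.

V/F = 0.279

Material balance + equilibrium reduce to Σ zᵢ(Kᵢ−1)/(1+V/F(Kᵢ−1)) = 0.
Check two-phase: ΣzᵢKᵢ = 1.135 > 1 and Σzᵢ/Kᵢ = 1.438 > 1, so g(0) = 0.135 > 0 and g(1) = -0.438 < 0.
Newton–Raphson from V/F = 0.59:
  V/F = 0.590: g = -0.1392, g' = -0.489 → V/F = 0.305
  V/F = 0.305: g = -0.0116, g' = -0.435 → V/F = 0.278
  V/F = 0.278: g = 0.0000, g' = -0.438 → V/F = 0.279
Converged at V/F = 0.279.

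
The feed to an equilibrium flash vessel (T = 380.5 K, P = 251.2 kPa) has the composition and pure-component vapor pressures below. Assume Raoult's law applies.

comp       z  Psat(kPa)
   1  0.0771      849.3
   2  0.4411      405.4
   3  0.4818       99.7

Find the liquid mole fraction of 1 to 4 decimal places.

Raoult's law: Kᵢ = Pᵢˢᵃᵗ/P = Pᵢˢᵃᵗ/251.2.
  K_1 = 849.3/251.2 = 3.380971, K_2 = 405.4/251.2 = 1.613854, K_3 = 99.7/251.2 = 0.396895
Material balance + equilibrium reduce to Σ zᵢ(Kᵢ−1)/(1+ψ(Kᵢ−1)) = 0.
Feasibility: ΣzᵢKᵢ = 1.1638, Σzᵢ/Kᵢ = 1.5100 — both > 1, two phases present.
Iterate (Newton) starting at ψ = 0.59:
  ψ = 0.5900: g = -0.17597, g' = -0.5875 → ψ = 0.2905
  ψ = 0.2905: g = -0.01397, g' = -0.5301 → ψ = 0.2641
  ψ = 0.2641: g = 0.00007, g' = -0.5358 → ψ = 0.2642
Converged at ψ = 0.2642.
Compositions from xᵢ = zᵢ/(1+ψ(Kᵢ−1)), yᵢ = Kᵢxᵢ:
  1: x = 0.0473, y = 0.1600
  2: x = 0.3795, y = 0.6125
  3: x = 0.5731, y = 0.2275

x_1 = 0.0473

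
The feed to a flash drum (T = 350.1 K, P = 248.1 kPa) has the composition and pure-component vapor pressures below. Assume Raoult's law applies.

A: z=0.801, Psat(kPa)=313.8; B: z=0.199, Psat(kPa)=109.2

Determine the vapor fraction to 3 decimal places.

ψ = 0.679

Raoult's law: Kᵢ = Pᵢˢᵃᵗ/P = Pᵢˢᵃᵗ/248.1.
  K_A = 313.8/248.1 = 1.26481, K_B = 109.2/248.1 = 0.44015
Let ψ = V/F and solve Σ zᵢ(Kᵢ−1)/(1+ψ(Kᵢ−1)) = 0.
g(0) = ΣzᵢKᵢ − 1 = 0.101 and g(1) = 1 − Σzᵢ/Kᵢ = -0.085, so a root lies in (0, 1).
Binary case is linear: z₁(K₁−1)(1+ψ(K₂−1)) + z₂(K₂−1)(1+ψ(K₁−1)) = 0
⇒ ψ = [z₁(K₁−1)+z₂(K₂−1)] / [−(K₁−1)(K₂−1)] = 0.1007/0.1483 = 0.679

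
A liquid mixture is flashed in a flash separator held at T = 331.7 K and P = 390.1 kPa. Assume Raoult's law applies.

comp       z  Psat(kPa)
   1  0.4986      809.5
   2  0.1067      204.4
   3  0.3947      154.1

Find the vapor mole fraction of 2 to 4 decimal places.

y_2 = 0.0689

Raoult's law: Kᵢ = Pᵢˢᵃᵗ/P = Pᵢˢᵃᵗ/390.1.
  K_1 = 809.5/390.1 = 2.075109, K_2 = 204.4/390.1 = 0.523968, K_3 = 154.1/390.1 = 0.395027
Rachford–Rice: g(ψ) = Σ zᵢ(Kᵢ−1)/(1+ψ(Kᵢ−1)) = 0.
Check two-phase: ΣzᵢKᵢ = 1.2465 > 1 and Σzᵢ/Kᵢ = 1.4431 > 1, so g(0) = 0.2465 > 0 and g(1) = -0.4431 < 0.
Iterate (Newton) starting at ψ = 0.66:
  ψ = 0.6600: g = -0.15800, g' = -0.6489 → ψ = 0.4165
  ψ = 0.4165: g = -0.01232, g' = -0.5707 → ψ = 0.3949
Converged at ψ = 0.3949.
Compositions from xᵢ = zᵢ/(1+ψ(Kᵢ−1)), yᵢ = Kᵢxᵢ:
  1: x = 0.3500, y = 0.7263
  2: x = 0.1314, y = 0.0689
  3: x = 0.5186, y = 0.2049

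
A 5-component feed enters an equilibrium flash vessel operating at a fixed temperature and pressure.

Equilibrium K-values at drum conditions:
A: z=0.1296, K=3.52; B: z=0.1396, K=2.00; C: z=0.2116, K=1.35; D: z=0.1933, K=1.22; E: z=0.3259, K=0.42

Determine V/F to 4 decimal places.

Material balance + equilibrium reduce to Σ zᵢ(Kᵢ−1)/(1+V/F(Kᵢ−1)) = 0.
Feasibility: ΣzᵢKᵢ = 1.3938, Σzᵢ/Kᵢ = 1.1978 — both > 1, two phases present.
Newton iteration, V/F⁰ = 0.57:
  V/F = 0.5700: g = 0.04012, g' = -0.4653 → V/F = 0.6562
  V/F = 0.6562: g = -0.00042, g' = -0.4778 → V/F = 0.6553
Converged at V/F = 0.6553.

V/F = 0.6553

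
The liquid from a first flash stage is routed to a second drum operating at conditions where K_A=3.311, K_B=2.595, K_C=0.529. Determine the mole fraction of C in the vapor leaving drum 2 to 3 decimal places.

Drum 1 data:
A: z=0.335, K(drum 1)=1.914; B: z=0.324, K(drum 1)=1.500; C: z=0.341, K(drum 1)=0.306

Drum 1:
Let ψ₁ = V/F and solve Σ zᵢ(Kᵢ−1)/(1+ψ₁(Kᵢ−1)) = 0.
g(0) = ΣzᵢKᵢ − 1 = 0.232 and g(1) = 1 − Σzᵢ/Kᵢ = -0.505, so a root lies in (0, 1).
Iterate (Newton) starting at ψ₁ = 0.6:
  ψ₁ = 0.600: g = -0.0831, g' = -0.647 → ψ₁ = 0.471
  ψ₁ = 0.471: g = -0.0067, g' = -0.553 → ψ₁ = 0.459
Converged at ψ₁ = 0.459.
Drum-1 compositions:
  A: x = 0.236, y = 0.452
  B: x = 0.263, y = 0.395
  C: x = 0.501, y = 0.153
Drum-2 feed = drum-1 liquid: z₂ = (0.2359, 0.2635, 0.5006).
Drum 2:
Let ψ₂ = V/F and solve Σ zᵢ(Kᵢ−1)/(1+ψ₂(Kᵢ−1)) = 0.
g(0) = ΣzᵢKᵢ − 1 = 0.730 and g(1) = 1 − Σzᵢ/Kᵢ = -0.119, so a root lies in (0, 1).
Newton iteration, ψ₂⁰ = 0.37:
  ψ₂ = 0.370: g = 0.2727, g' = -0.794 → ψ₂ = 0.713
  ψ₂ = 0.713: g = 0.0474, g' = -0.578 → ψ₂ = 0.795
  ψ₂ = 0.795: g = 0.0004, g' = -0.571 → ψ₂ = 0.796
Converged at ψ₂ = 0.796.
  A: x = 0.083, y = 0.275
  B: x = 0.116, y = 0.301
  C: x = 0.801, y = 0.424

y_C (drum 2) = 0.424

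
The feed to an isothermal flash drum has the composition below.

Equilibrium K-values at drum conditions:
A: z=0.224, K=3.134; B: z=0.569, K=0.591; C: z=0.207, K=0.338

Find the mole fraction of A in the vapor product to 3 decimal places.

Rachford–Rice: g(V/F) = Σ zᵢ(Kᵢ−1)/(1+V/F(Kᵢ−1)) = 0.
g(0) = ΣzᵢKᵢ − 1 = 0.108 and g(1) = 1 − Σzᵢ/Kᵢ = -0.647, so a root lies in (0, 1).
Iterate (Newton) starting at V/F = 0.5:
  V/F = 0.500: g = -0.2661, g' = -0.592 → V/F = 0.050
  V/F = 0.050: g = 0.0522, g' = -1.028 → V/F = 0.101
  V/F = 0.101: g = 0.0035, g' = -0.898 → V/F = 0.105
Converged at V/F = 0.105.
Compositions from xᵢ = zᵢ/(1+V/F(Kᵢ−1)), yᵢ = Kᵢxᵢ:
  A: x = 0.183, y = 0.573
  B: x = 0.595, y = 0.351
  C: x = 0.222, y = 0.075

y_A = 0.573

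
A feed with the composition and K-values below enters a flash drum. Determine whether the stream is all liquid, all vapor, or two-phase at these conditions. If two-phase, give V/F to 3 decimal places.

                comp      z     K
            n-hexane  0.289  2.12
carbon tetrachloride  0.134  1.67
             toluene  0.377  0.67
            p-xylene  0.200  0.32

ΣzᵢKᵢ = 1.153; Σzᵢ/Kᵢ = 1.404.
Both exceed 1, so a two-phase solution exists.
Material balance + equilibrium reduce to Σ zᵢ(Kᵢ−1)/(1+ψ(Kᵢ−1)) = 0.
Newton–Raphson from ψ = 0.5:
  ψ = 0.500: g = -0.0803, g' = -0.454 → ψ = 0.323
  ψ = 0.323: g = -0.0021, g' = -0.439 → ψ = 0.318
Converged at ψ = 0.318.

two-phase, V/F = 0.318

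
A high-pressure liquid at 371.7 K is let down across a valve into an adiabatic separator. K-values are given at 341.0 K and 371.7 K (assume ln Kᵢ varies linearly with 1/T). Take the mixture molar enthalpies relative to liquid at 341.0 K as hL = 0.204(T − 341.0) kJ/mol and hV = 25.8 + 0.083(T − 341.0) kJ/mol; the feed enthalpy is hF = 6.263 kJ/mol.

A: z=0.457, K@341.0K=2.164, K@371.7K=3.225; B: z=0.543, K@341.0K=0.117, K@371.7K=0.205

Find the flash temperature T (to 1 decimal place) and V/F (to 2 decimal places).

Adiabatic flash: solve Rachford–Rice at each trial T, then check hF = ψ·hV(T) + (1−ψ)·hL(T).
  T = 341.0 K: K = (2.164, 0.117), RR gives ψ = 0.051, H_out = 1.317 kJ/mol
  T = 371.7 K: K = (3.225, 0.205), RR gives ψ = 0.331, H_out = 13.569 kJ/mol
  T = 356.4 K: K = (2.666, 0.157), RR gives ψ = 0.216, H_out = 8.316 kJ/mol
  T = 348.7 K: K = (2.408, 0.136), RR gives ψ = 0.143, H_out = 5.130 kJ/mol
  T = 352.5 K: K = (2.533, 0.146), RR gives ψ = 0.181, H_out = 6.764 kJ/mol
  T = 350.6 K: K = (2.470, 0.141), RR gives ψ = 0.163, H_out = 5.964 kJ/mol
Linear interpolation between T = 350.6 (H_out = 5.964) and T = 352.5 (H_out = 6.764) on hF = 6.263 gives T ≈ 351.3 K, at which ψ = 0.17.

T = 351.3 K, V/F = 0.17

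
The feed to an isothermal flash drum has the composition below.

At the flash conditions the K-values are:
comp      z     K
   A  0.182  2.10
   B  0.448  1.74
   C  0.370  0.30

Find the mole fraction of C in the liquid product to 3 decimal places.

Rachford–Rice: g(V/F) = Σ zᵢ(Kᵢ−1)/(1+V/F(Kᵢ−1)) = 0.
Check two-phase: ΣzᵢKᵢ = 1.273 > 1 and Σzᵢ/Kᵢ = 1.577 > 1, so g(0) = 0.273 > 0 and g(1) = -0.577 < 0.
Newton–Raphson from V/F = 0.51:
  V/F = 0.510: g = -0.0339, g' = -0.658 → V/F = 0.459
  V/F = 0.459: g = -0.0008, g' = -0.627 → V/F = 0.457
Converged at V/F = 0.457.
Compositions from xᵢ = zᵢ/(1+V/F(Kᵢ−1)), yᵢ = Kᵢxᵢ:
  A: x = 0.121, y = 0.254
  B: x = 0.335, y = 0.582
  C: x = 0.544, y = 0.163

x_C = 0.544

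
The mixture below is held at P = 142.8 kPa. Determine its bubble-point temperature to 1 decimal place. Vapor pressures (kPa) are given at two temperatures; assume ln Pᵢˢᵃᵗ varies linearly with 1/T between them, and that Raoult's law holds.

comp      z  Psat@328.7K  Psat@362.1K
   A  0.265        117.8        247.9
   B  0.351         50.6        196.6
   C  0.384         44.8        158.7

T = 352.0 K

Bubble-point temperature: ΣzᵢPᵢˢᵃᵗ(T) = P. Interpolate ln Pᵢˢᵃᵗ = aᵢ + bᵢ/T.
  T = 328.7 K: ΣzᵢPᵢˢᵃᵗ = 66.18 kPa
  T = 362.1 K: ΣzᵢPᵢˢᵃᵗ = 195.64 kPa
  T = 345.4 K: ΣzᵢPᵢˢᵃᵗ = 115.67 kPa
  T = 353.8 K: ΣzᵢPᵢˢᵃᵗ = 151.28 kPa
  T = 349.6 K: ΣzᵢPᵢˢᵃᵗ = 132.42 kPa
  T = 351.7 K: ΣzᵢPᵢˢᵃᵗ = 141.57 kPa
Interpolating between 351.7 K and 353.8 K gives T ≈ 352.0 K.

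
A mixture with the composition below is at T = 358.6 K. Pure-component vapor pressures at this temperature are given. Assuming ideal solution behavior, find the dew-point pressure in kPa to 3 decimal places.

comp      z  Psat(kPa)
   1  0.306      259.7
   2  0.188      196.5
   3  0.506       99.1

At the dew point ψ → 1, so Σzᵢ/Kᵢ = 1 with Kᵢ = Pᵢˢᵃᵗ/P ⇒ 1/P = Σzᵢ/Pᵢˢᵃᵗ.
1/P = 0.306/259.7 + 0.188/196.5 + 0.506/99.1 = 0.007241 ⇒ P = 138.103 kPa

Pdew = 138.103 kPa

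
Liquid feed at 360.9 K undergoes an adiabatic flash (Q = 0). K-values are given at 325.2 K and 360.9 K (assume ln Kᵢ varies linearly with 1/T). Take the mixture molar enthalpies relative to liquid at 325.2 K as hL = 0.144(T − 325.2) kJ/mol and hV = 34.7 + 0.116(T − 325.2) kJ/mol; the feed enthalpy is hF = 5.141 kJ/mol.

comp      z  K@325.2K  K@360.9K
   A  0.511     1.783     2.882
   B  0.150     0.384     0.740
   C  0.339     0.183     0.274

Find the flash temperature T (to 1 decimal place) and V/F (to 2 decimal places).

Adiabatic flash: solve Rachford–Rice at each trial T, then check hF = ψ·hV(T) + (1−ψ)·hL(T).
  T = 325.2 K: K = (1.783, 0.384, 0.183), RR gives ψ = 0.052, H_out = 1.790 kJ/mol
  T = 360.9 K: K = (2.882, 0.740, 0.274), RR gives ψ = 0.568, H_out = 24.291 kJ/mol
  T = 343.0 K: K = (2.294, 0.542, 0.226), RR gives ψ = 0.366, H_out = 15.085 kJ/mol
  T = 334.1 K: K = (2.029, 0.458, 0.204), RR gives ψ = 0.233, H_out = 9.303 kJ/mol
  T = 329.6 K: K = (1.902, 0.420, 0.193), RR gives ψ = 0.149, H_out = 5.801 kJ/mol
  T = 327.4 K: K = (1.842, 0.401, 0.188), RR gives ψ = 0.103, H_out = 3.882 kJ/mol
Linear interpolation between T = 327.4 (H_out = 3.882) and T = 329.6 (H_out = 5.801) on hF = 5.141 gives T ≈ 328.8 K, at which ψ = 0.13.

T = 328.8 K, V/F = 0.13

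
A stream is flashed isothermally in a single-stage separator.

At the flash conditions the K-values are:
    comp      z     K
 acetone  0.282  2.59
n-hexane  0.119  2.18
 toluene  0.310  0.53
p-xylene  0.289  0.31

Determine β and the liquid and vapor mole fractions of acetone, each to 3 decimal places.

β = 0.281, x_acetone = 0.195, y_acetone = 0.505

Rachford–Rice: g(β) = Σ zᵢ(Kᵢ−1)/(1+β(Kᵢ−1)) = 0.
Feasibility: ΣzᵢKᵢ = 1.244, Σzᵢ/Kᵢ = 1.681 — both > 1, two phases present.
Newton–Raphson from β = 0.53:
  β = 0.530: g = -0.1787, g' = -0.736 → β = 0.287
  β = 0.287: g = -0.0045, g' = -0.734 → β = 0.281
Converged at β = 0.281.
Compositions from xᵢ = zᵢ/(1+β(Kᵢ−1)), yᵢ = Kᵢxᵢ:
  acetone: x = 0.195, y = 0.505
  n-hexane: x = 0.089, y = 0.195
  toluene: x = 0.357, y = 0.189
  p-xylene: x = 0.359, y = 0.111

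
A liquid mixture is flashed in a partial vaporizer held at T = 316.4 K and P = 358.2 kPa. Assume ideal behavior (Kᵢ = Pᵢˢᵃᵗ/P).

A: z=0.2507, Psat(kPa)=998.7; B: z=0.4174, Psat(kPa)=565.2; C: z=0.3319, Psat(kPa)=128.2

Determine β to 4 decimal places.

β = 0.6758

Raoult's law: Kᵢ = Pᵢˢᵃᵗ/P = Pᵢˢᵃᵗ/358.2.
  K_A = 998.7/358.2 = 2.788107, K_B = 565.2/358.2 = 1.577889, K_C = 128.2/358.2 = 0.357901
Rachford–Rice: g(β) = Σ zᵢ(Kᵢ−1)/(1+β(Kᵢ−1)) = 0.
Feasibility: ΣzᵢKᵢ = 1.4764, Σzᵢ/Kᵢ = 1.2818 — both > 1, two phases present.
Newton iteration, β⁰ = 0.38:
  β = 0.3800: g = 0.18280, g' = -0.6173 → β = 0.6761
  β = 0.6761: g = -0.00024, g' = -0.6637 → β = 0.6758
Converged at β = 0.6758.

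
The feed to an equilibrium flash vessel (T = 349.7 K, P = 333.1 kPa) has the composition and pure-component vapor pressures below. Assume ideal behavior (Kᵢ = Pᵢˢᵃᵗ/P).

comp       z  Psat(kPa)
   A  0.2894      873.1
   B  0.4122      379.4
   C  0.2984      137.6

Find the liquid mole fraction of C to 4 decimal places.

x_C = 0.4803

Raoult's law: Kᵢ = Pᵢˢᵃᵗ/P = Pᵢˢᵃᵗ/333.1.
  K_A = 873.1/333.1 = 2.621135, K_B = 379.4/333.1 = 1.138997, K_C = 137.6/333.1 = 0.413089
Rachford–Rice: g(ψ) = Σ zᵢ(Kᵢ−1)/(1+ψ(Kᵢ−1)) = 0.
Check two-phase: ΣzᵢKᵢ = 1.3513 > 1 and Σzᵢ/Kᵢ = 1.1947 > 1, so g(0) = 0.3513 > 0 and g(1) = -0.1947 < 0.
Iterate (Newton) starting at ψ = 0.45:
  ψ = 0.4500: g = 0.08720, g' = -0.4511 → ψ = 0.6433
  ψ = 0.6433: g = 0.00089, g' = -0.4543 → ψ = 0.6452
Converged at ψ = 0.6452.
Compositions from xᵢ = zᵢ/(1+ψ(Kᵢ−1)), yᵢ = Kᵢxᵢ:
  A: x = 0.1414, y = 0.3707
  B: x = 0.3783, y = 0.4309
  C: x = 0.4803, y = 0.1984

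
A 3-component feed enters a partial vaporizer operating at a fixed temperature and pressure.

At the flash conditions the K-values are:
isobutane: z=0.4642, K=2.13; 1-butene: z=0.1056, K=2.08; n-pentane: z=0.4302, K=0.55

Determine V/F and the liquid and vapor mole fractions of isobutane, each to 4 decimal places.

Rachford–Rice: g(V/F) = Σ zᵢ(Kᵢ−1)/(1+V/F(Kᵢ−1)) = 0.
Check two-phase: ΣzᵢKᵢ = 1.4450 > 1 and Σzᵢ/Kᵢ = 1.0509 > 1, so g(0) = 0.4450 > 0 and g(1) = -0.0509 < 0.
Newton–Raphson from V/F = 0.5:
  V/F = 0.5000: g = 0.15944, g' = -0.4390 → V/F = 0.8632
  V/F = 0.8632: g = 0.00801, g' = -0.4178 → V/F = 0.8824
  V/F = 0.8824: g = -0.00003, g' = -0.4206 → V/F = 0.8823
Converged at V/F = 0.8823.
Compositions from xᵢ = zᵢ/(1+V/F(Kᵢ−1)), yᵢ = Kᵢxᵢ:
  isobutane: x = 0.2324, y = 0.4951
  1-butene: x = 0.0541, y = 0.1125
  n-pentane: x = 0.7135, y = 0.3924

V/F = 0.8823, x_isobutane = 0.2324, y_isobutane = 0.4951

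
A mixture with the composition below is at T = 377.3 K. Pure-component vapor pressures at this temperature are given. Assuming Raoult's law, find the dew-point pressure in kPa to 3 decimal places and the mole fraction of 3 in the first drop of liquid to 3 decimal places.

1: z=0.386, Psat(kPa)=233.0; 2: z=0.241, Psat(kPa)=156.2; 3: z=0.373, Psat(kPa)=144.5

At the dew point ψ → 1, so Σzᵢ/Kᵢ = 1 with Kᵢ = Pᵢˢᵃᵗ/P ⇒ 1/P = Σzᵢ/Pᵢˢᵃᵗ.
1/P = 0.386/233.0 + 0.241/156.2 + 0.373/144.5 = 0.005781 ⇒ P = 172.985 kPa
xᵢ = zᵢP/Pᵢˢᵃᵗ ⇒ x_3 = 0.373·172.985/144.5 = 0.447

Pdew = 172.985 kPa, x_3 = 0.447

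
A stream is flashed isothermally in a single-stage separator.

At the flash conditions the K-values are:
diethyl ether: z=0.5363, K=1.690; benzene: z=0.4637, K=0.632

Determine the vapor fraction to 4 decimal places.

Material balance + equilibrium reduce to Σ zᵢ(Kᵢ−1)/(1+ψ(Kᵢ−1)) = 0.
Feasibility: ΣzᵢKᵢ = 1.1994, Σzᵢ/Kᵢ = 1.0510 — both > 1, two phases present.
Binary case is linear: z₁(K₁−1)(1+ψ(K₂−1)) + z₂(K₂−1)(1+ψ(K₁−1)) = 0
⇒ ψ = [z₁(K₁−1)+z₂(K₂−1)] / [−(K₁−1)(K₂−1)] = 0.19941/0.25392 = 0.7853

ψ = 0.7853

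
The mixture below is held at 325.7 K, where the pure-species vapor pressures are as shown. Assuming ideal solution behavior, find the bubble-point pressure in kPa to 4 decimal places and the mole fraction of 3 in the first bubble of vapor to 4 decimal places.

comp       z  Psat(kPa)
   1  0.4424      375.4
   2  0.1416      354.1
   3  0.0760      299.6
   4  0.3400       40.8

At the bubble point ψ → 0, so ΣzᵢKᵢ = 1 with Kᵢ = Pᵢˢᵃᵗ/P ⇒ P = ΣzᵢPᵢˢᵃᵗ.
P = 0.4424·375.4 + 0.1416·354.1 + 0.0760·299.6 + 0.3400·40.8 = 252.8591 kPa
yᵢ = zᵢPᵢˢᵃᵗ/P ⇒ y_3 = 0.0760·299.6/252.8591 = 0.0900

Pbub = 252.8591 kPa, y_3 = 0.0900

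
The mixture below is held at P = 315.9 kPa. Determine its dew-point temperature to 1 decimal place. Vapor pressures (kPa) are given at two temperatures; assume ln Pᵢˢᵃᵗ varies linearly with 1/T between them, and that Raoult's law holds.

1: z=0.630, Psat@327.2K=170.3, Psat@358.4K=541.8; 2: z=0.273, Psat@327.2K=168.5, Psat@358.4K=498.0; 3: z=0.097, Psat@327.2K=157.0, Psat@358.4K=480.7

T = 343.8 K

Dew-point temperature: Σzᵢ·P/Pᵢˢᵃᵗ(T) = 1. Interpolate ln Pᵢˢᵃᵗ = aᵢ + bᵢ/T.
  T = 327.2 K: ΣzᵢP/Pᵢˢᵃᵗ = 1.8756
  T = 358.4 K: ΣzᵢP/Pᵢˢᵃᵗ = 0.6042
  T = 342.8 K: ΣzᵢP/Pᵢˢᵃᵗ = 1.0374
  T = 350.6 K: ΣzᵢP/Pᵢˢᵃᵗ = 0.7869
  T = 346.7 K: ΣzᵢP/Pᵢˢᵃᵗ = 0.9021
  T = 344.8 K: ΣzᵢP/Pᵢˢᵃᵗ = 0.9653
Interpolating between 342.8 K and 344.8 K gives T ≈ 343.8 K.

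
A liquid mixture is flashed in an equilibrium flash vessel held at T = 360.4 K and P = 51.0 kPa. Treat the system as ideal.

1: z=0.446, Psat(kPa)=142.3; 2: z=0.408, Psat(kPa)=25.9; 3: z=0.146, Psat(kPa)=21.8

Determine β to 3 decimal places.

Raoult's law: Kᵢ = Pᵢˢᵃᵗ/P = Pᵢˢᵃᵗ/51.0.
  K_1 = 142.3/51.0 = 2.79020, K_2 = 25.9/51.0 = 0.50784, K_3 = 21.8/51.0 = 0.42745
Material balance + equilibrium reduce to Σ zᵢ(Kᵢ−1)/(1+β(Kᵢ−1)) = 0.
Check two-phase: ΣzᵢKᵢ = 1.514 > 1 and Σzᵢ/Kᵢ = 1.305 > 1, so g(0) = 0.514 > 0 and g(1) = -0.305 < 0.
Iterate (Newton) starting at β = 0.54:
  β = 0.540: g = 0.0115, g' = -0.653 → β = 0.558
Converged at β = 0.558.

β = 0.558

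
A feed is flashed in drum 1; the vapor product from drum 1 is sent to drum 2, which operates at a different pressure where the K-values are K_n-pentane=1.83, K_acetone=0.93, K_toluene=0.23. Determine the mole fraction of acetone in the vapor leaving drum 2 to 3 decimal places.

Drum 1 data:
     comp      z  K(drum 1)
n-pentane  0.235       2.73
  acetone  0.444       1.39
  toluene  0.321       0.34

y_acetone (drum 2) = 0.478

Drum 1:
Material balance + equilibrium reduce to Σ zᵢ(Kᵢ−1)/(1+ψ₁(Kᵢ−1)) = 0.
Feasibility: ΣzᵢKᵢ = 1.368, Σzᵢ/Kᵢ = 1.350 — both > 1, two phases present.
Newton–Raphson from ψ₁ = 0.5:
  ψ₁ = 0.500: g = 0.0467, g' = -0.561 → ψ₁ = 0.583
  ψ₁ = 0.583: g = -0.0010, g' = -0.589 → ψ₁ = 0.582
Converged at ψ₁ = 0.582.
Drum-1 compositions:
  n-pentane: x = 0.117, y = 0.320
  acetone: x = 0.362, y = 0.503
  toluene: x = 0.521, y = 0.177
Drum-2 feed = drum-1 vapor: z₂ = (0.3198, 0.5031, 0.1771).
Drum 2:
Newton iteration, ψ₂⁰ = 0.5:
  ψ₂ = 0.500: g = -0.0707, g' = -0.390 → ψ₂ = 0.319
  ψ₂ = 0.319: g = -0.0069, g' = -0.325 → ψ₂ = 0.298
Converged at ψ₂ = 0.298.
  n-pentane: x = 0.256, y = 0.469
  acetone: x = 0.514, y = 0.478
  toluene: x = 0.230, y = 0.053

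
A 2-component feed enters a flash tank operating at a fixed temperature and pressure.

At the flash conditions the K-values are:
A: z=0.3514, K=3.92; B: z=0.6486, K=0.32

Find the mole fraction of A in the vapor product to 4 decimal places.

Let ψ = V/F and solve Σ zᵢ(Kᵢ−1)/(1+ψ(Kᵢ−1)) = 0.
Check two-phase: ΣzᵢKᵢ = 1.5850 > 1 and Σzᵢ/Kᵢ = 2.1165 > 1, so g(0) = 0.5850 > 0 and g(1) = -1.1165 < 0.
Newton–Raphson from ψ = 0.5:
  ψ = 0.5000: g = -0.25115, g' = -1.1836 → ψ = 0.2878
  ψ = 0.2878: g = 0.00916, g' = -1.3482 → ψ = 0.2946
Converged at ψ = 0.2946.
Compositions from xᵢ = zᵢ/(1+ψ(Kᵢ−1)), yᵢ = Kᵢxᵢ:
  A: x = 0.1889, y = 0.7404
  B: x = 0.8111, y = 0.2596

y_A = 0.7404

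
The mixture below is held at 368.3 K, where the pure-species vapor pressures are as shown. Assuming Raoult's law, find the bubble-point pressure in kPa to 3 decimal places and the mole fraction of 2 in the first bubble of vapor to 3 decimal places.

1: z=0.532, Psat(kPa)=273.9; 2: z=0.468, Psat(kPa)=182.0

At the bubble point ψ → 0, so ΣzᵢKᵢ = 1 with Kᵢ = Pᵢˢᵃᵗ/P ⇒ P = ΣzᵢPᵢˢᵃᵗ.
P = 0.532·273.9 + 0.468·182.0 = 230.891 kPa
yᵢ = zᵢPᵢˢᵃᵗ/P ⇒ y_2 = 0.468·182.0/230.891 = 0.369

Pbub = 230.891 kPa, y_2 = 0.369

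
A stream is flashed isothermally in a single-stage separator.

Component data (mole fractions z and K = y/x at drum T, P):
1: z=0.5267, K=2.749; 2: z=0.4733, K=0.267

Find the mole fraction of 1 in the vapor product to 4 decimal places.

y_1 = 0.8119

Material balance + equilibrium reduce to Σ zᵢ(Kᵢ−1)/(1+V/F(Kᵢ−1)) = 0.
g(0) = ΣzᵢKᵢ − 1 = 0.5743 and g(1) = 1 − Σzᵢ/Kᵢ = -0.9643, so a root lies in (0, 1).
Newton–Raphson from V/F = 0.62:
  V/F = 0.6200: g = -0.19398, g' = -1.2253 → V/F = 0.4617
  V/F = 0.4617: g = -0.01473, g' = -1.0742 → V/F = 0.4480
  V/F = 0.4480: g = -0.00003, g' = -1.0703 → V/F = 0.4479
Converged at V/F = 0.4479.
Compositions from xᵢ = zᵢ/(1+V/F(Kᵢ−1)), yᵢ = Kᵢxᵢ:
  1: x = 0.2953, y = 0.8119
  2: x = 0.7047, y = 0.1881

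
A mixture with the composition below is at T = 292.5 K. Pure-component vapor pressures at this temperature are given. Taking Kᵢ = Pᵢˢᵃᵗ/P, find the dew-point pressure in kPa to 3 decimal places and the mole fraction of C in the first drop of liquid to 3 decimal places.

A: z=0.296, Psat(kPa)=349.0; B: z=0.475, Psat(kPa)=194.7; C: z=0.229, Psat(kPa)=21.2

At the dew point ψ → 1, so Σzᵢ/Kᵢ = 1 with Kᵢ = Pᵢˢᵃᵗ/P ⇒ 1/P = Σzᵢ/Pᵢˢᵃᵗ.
1/P = 0.296/349.0 + 0.475/194.7 + 0.229/21.2 = 0.014090 ⇒ P = 70.974 kPa
xᵢ = zᵢP/Pᵢˢᵃᵗ ⇒ x_C = 0.229·70.974/21.2 = 0.767

Pdew = 70.974 kPa, x_C = 0.767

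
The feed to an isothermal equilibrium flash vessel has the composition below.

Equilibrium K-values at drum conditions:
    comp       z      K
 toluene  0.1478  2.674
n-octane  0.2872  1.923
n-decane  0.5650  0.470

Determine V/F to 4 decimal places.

Rachford–Rice: g(V/F) = Σ zᵢ(Kᵢ−1)/(1+V/F(Kᵢ−1)) = 0.
g(0) = ΣzᵢKᵢ − 1 = 0.2131 and g(1) = 1 − Σzᵢ/Kᵢ = -0.4068, so a root lies in (0, 1).
Iterate (Newton) starting at V/F = 0.5:
  V/F = 0.5000: g = -0.09135, g' = -0.5311 → V/F = 0.3280
  V/F = 0.3280: g = 0.00075, g' = -0.5493 → V/F = 0.3294
Converged at V/F = 0.3294.

V/F = 0.3294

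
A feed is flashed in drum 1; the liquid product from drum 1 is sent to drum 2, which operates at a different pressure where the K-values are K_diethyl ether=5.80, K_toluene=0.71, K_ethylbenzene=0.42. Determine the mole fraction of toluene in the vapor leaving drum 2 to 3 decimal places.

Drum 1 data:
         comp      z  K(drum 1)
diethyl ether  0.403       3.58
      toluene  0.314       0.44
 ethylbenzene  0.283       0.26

y_toluene (drum 2) = 0.311

Drum 1:
Let ψ₁ = V/F and solve Σ zᵢ(Kᵢ−1)/(1+ψ₁(Kᵢ−1)) = 0.
Check two-phase: ΣzᵢKᵢ = 1.654 > 1 and Σzᵢ/Kᵢ = 1.915 > 1, so g(0) = 0.654 > 0 and g(1) = -0.915 < 0.
Iterate (Newton) starting at ψ₁ = 0.46:
  ψ₁ = 0.460: g = -0.0789, g' = -1.096 → ψ₁ = 0.388
  ψ₁ = 0.388: g = 0.0012, g' = -1.136 → ψ₁ = 0.389
Converged at ψ₁ = 0.389.
Drum-1 compositions:
  diethyl ether: x = 0.201, y = 0.720
  toluene: x = 0.401, y = 0.177
  ethylbenzene: x = 0.397, y = 0.103
Drum-2 feed = drum-1 liquid: z₂ = (0.2011, 0.4015, 0.3974).
Drum 2:
Rachford–Rice: g(ψ₂) = Σ zᵢ(Kᵢ−1)/(1+ψ₂(Kᵢ−1)) = 0.
Check two-phase: ΣzᵢKᵢ = 1.618 > 1 and Σzᵢ/Kᵢ = 1.546 > 1, so g(0) = 0.618 > 0 and g(1) = -0.546 < 0.
Iterate (Newton) starting at ψ₂ = 0.5:
  ψ₂ = 0.500: g = -0.1769, g' = -0.712 → ψ₂ = 0.252
  ψ₂ = 0.252: g = 0.0417, g' = -1.173 → ψ₂ = 0.287
  ψ₂ = 0.287: g = 0.0023, g' = -1.052 → ψ₂ = 0.289
Converged at ψ₂ = 0.289.
  diethyl ether: x = 0.084, y = 0.488
  toluene: x = 0.438, y = 0.311
  ethylbenzene: x = 0.478, y = 0.201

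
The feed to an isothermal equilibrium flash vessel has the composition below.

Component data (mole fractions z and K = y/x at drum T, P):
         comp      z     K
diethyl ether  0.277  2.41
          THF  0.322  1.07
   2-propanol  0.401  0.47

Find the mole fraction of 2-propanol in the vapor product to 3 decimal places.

Rachford–Rice: g(β) = Σ zᵢ(Kᵢ−1)/(1+β(Kᵢ−1)) = 0.
g(0) = ΣzᵢKᵢ − 1 = 0.201 and g(1) = 1 − Σzᵢ/Kᵢ = -0.269, so a root lies in (0, 1).
Iterate (Newton) starting at β = 0.51:
  β = 0.510: g = -0.0423, g' = -0.399 → β = 0.404
  β = 0.404: g = 0.0003, g' = -0.407 → β = 0.405
Converged at β = 0.405.
Compositions from xᵢ = zᵢ/(1+β(Kᵢ−1)), yᵢ = Kᵢxᵢ:
  diethyl ether: x = 0.176, y = 0.425
  THF: x = 0.313, y = 0.335
  2-propanol: x = 0.511, y = 0.240

y_2-propanol = 0.240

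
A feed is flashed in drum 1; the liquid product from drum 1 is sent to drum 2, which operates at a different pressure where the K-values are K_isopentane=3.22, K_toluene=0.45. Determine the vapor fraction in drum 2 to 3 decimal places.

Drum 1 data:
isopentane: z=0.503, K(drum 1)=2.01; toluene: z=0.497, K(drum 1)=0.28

Drum 1:
Binary case is linear: z₁(K₁−1)(1+ψ₁(K₂−1)) + z₂(K₂−1)(1+ψ₁(K₁−1)) = 0
⇒ ψ₁ = [z₁(K₁−1)+z₂(K₂−1)] / [−(K₁−1)(K₂−1)] = 0.1502/0.7272 = 0.207
Drum-1 compositions:
  isopentane: x = 0.416, y = 0.837
  toluene: x = 0.584, y = 0.163
Drum-2 feed = drum-1 liquid: z₂ = (0.4162, 0.5838).
Drum 2:
Material balance + equilibrium reduce to Σ zᵢ(Kᵢ−1)/(1+ψ₂(Kᵢ−1)) = 0.
Feasibility: ΣzᵢKᵢ = 1.603, Σzᵢ/Kᵢ = 1.427 — both > 1, two phases present.
Newton iteration, ψ₂⁰ = 0.37:
  ψ₂ = 0.370: g = 0.1041, g' = -0.897 → ψ₂ = 0.486
  ψ₂ = 0.486: g = 0.0061, g' = -0.803 → ψ₂ = 0.494
Converged at ψ₂ = 0.494.
  isopentane: x = 0.199, y = 0.639
  toluene: x = 0.801, y = 0.361

V/F (drum 2) = 0.494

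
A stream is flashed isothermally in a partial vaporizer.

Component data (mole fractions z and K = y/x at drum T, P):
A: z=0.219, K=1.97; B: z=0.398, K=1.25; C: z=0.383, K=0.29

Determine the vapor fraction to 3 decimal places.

ψ = 0.095

Rachford–Rice: g(ψ) = Σ zᵢ(Kᵢ−1)/(1+ψ(Kᵢ−1)) = 0.
Check two-phase: ΣzᵢKᵢ = 1.040 > 1 and Σzᵢ/Kᵢ = 1.750 > 1, so g(0) = 0.040 > 0 and g(1) = -0.750 < 0.
Iterate (Newton) starting at ψ = 0.5:
  ψ = 0.500: g = -0.1901, g' = -0.577 → ψ = 0.171
  ψ = 0.171: g = -0.0317, g' = -0.425 → ψ = 0.096
  ψ = 0.096: g = -0.0003, g' = -0.419 → ψ = 0.095
Converged at ψ = 0.095.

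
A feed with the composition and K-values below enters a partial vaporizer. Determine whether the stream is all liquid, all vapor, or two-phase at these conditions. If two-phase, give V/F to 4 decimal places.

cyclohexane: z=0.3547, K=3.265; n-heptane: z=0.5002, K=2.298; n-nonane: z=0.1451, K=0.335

all vapor

ΣzᵢKᵢ = 2.3562; Σzᵢ/Kᵢ = 0.7594.
Since Σzᵢ/Kᵢ < 1 the mixture is above its dew point — single vapor phase.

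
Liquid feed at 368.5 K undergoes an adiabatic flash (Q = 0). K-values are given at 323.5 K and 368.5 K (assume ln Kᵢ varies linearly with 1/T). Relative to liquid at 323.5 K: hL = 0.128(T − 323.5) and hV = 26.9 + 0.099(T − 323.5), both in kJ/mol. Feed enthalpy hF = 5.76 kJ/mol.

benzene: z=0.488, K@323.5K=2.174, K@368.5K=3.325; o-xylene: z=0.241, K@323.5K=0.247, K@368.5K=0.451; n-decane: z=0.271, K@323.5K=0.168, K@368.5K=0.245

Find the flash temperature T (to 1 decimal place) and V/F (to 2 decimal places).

T = 326.0 K, V/F = 0.20

Adiabatic flash: solve Rachford–Rice at each trial T, then check hF = ψ·hV(T) + (1−ψ)·hL(T).
  T = 323.5 K: K = (2.174, 0.247, 0.168), RR gives ψ = 0.178, H_out = 4.778 kJ/mol
  T = 368.5 K: K = (3.325, 0.451, 0.245), RR gives ψ = 0.512, H_out = 18.874 kJ/mol
  T = 346.0 K: K = (2.726, 0.340, 0.205), RR gives ψ = 0.369, H_out = 12.560 kJ/mol
  T = 334.8 K: K = (2.445, 0.292, 0.186), RR gives ψ = 0.284, H_out = 8.982 kJ/mol
  T = 329.1 K: K = (2.307, 0.269, 0.177), RR gives ψ = 0.233, H_out = 6.958 kJ/mol
  T = 326.3 K: K = (2.240, 0.258, 0.173), RR gives ψ = 0.206, H_out = 5.896 kJ/mol
  T = 324.9 K: K = (2.207, 0.252, 0.170), RR gives ψ = 0.192, H_out = 5.344 kJ/mol
Linear interpolation between T = 324.9 (H_out = 5.344) and T = 326.3 (H_out = 5.896) on hF = 5.76 gives T ≈ 326.0 K, at which ψ = 0.20.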